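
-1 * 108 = -108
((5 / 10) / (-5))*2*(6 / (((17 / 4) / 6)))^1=-144 / 85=-1.69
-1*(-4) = 4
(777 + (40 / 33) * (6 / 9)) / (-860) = -77003 / 85140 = -0.90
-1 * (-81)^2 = -6561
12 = 12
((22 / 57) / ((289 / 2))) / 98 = 22 / 807177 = 0.00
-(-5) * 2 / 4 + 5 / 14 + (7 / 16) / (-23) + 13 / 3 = 55421 / 7728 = 7.17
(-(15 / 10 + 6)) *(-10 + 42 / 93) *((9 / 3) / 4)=1665 / 31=53.71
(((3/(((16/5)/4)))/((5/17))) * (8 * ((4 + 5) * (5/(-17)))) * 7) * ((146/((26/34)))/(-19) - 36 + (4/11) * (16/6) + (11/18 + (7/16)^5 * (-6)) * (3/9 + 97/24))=461199759712755/5697961984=80941.18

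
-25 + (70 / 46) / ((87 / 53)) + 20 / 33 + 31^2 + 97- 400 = 634.53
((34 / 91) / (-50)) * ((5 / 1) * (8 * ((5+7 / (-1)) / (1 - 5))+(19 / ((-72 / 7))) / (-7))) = -5219 / 32760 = -0.16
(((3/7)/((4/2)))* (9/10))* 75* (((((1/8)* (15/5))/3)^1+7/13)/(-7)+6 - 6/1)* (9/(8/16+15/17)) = -8.93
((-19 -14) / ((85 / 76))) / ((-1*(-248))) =-627 / 5270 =-0.12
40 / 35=8 / 7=1.14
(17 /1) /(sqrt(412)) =17 * sqrt(103) /206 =0.84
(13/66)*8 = 52/33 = 1.58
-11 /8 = -1.38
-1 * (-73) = 73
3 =3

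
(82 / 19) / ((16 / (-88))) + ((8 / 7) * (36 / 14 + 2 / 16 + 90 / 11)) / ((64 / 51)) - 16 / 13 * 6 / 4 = -133567727 / 8520512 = -15.68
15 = 15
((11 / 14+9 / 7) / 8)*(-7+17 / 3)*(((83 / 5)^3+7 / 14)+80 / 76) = -630323149 / 399000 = -1579.76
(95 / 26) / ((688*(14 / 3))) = 285 / 250432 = 0.00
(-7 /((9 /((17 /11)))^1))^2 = 1.44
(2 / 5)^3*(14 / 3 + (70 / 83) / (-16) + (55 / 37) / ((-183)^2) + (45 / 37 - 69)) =-51973429127 / 12855589875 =-4.04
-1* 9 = -9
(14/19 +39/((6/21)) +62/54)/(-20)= -141983/20520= -6.92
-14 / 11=-1.27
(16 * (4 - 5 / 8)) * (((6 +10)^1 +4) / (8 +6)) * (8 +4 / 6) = 4680 / 7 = 668.57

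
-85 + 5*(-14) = -155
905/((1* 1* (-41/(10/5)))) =-1810/41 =-44.15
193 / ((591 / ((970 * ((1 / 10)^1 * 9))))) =56163 / 197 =285.09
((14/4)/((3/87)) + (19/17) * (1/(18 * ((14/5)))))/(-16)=-434921/68544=-6.35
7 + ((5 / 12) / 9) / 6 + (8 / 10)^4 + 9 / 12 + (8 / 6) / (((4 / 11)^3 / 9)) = 208761151 / 810000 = 257.73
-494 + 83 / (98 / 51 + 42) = -1102327 / 2240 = -492.11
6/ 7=0.86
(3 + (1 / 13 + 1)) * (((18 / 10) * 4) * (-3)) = -5724 / 65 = -88.06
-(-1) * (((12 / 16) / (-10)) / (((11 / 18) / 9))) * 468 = -28431 / 55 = -516.93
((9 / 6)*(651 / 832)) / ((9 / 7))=1519 / 1664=0.91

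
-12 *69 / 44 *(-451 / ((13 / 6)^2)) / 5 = 305532 / 845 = 361.58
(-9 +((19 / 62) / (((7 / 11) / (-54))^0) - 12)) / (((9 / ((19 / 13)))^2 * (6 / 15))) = -2315815 / 1697436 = -1.36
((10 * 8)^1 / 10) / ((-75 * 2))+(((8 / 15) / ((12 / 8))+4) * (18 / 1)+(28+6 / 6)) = 8051 / 75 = 107.35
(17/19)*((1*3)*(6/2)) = 8.05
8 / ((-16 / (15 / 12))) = -5 / 8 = -0.62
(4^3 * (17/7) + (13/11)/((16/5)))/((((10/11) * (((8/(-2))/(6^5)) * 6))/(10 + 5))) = -46642149/56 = -832895.52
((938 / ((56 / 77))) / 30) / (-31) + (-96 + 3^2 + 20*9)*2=686761 / 3720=184.61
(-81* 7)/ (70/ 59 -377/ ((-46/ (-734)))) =769419/ 8161571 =0.09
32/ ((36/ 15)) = 13.33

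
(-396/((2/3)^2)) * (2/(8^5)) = -891/16384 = -0.05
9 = 9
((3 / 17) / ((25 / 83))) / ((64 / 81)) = 20169 / 27200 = 0.74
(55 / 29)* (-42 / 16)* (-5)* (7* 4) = 40425 / 58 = 696.98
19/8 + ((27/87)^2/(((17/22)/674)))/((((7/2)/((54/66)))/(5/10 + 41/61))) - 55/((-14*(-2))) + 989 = 1012.43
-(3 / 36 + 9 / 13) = -121 / 156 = -0.78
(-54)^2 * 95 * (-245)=-67869900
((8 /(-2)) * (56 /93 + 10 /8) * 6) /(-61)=1378 /1891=0.73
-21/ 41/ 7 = -3/ 41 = -0.07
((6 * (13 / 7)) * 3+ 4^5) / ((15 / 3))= 211.49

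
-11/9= -1.22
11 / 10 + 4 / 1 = 51 / 10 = 5.10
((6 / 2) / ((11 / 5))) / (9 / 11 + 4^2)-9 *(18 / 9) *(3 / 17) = -1947 / 629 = -3.10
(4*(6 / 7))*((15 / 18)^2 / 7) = 50 / 147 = 0.34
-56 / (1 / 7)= -392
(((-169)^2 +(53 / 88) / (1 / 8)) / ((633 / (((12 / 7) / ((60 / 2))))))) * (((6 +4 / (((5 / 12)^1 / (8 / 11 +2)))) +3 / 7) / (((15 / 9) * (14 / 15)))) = 2367049392 / 43785665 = 54.06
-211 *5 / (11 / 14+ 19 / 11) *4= -1679.28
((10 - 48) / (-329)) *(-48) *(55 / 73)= -100320 / 24017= -4.18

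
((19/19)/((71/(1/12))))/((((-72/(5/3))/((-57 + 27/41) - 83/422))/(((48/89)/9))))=4891115/53135030268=0.00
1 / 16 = 0.06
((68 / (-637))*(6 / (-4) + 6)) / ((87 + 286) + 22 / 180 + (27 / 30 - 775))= 6885 / 5747014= 0.00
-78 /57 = -26 /19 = -1.37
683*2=1366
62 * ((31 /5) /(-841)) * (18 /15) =-11532 /21025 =-0.55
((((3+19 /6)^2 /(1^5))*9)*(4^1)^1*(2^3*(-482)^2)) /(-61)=-2544412448 /61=-41711679.48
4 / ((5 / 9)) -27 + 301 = 1406 / 5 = 281.20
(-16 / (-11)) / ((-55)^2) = 16 / 33275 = 0.00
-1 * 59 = -59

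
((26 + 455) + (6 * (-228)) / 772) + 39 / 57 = 1759838 / 3667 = 479.91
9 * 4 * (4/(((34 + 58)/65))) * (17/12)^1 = 3315/23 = 144.13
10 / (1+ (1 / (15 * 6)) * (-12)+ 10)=150 / 163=0.92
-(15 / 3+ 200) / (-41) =5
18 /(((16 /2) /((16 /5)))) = 36 /5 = 7.20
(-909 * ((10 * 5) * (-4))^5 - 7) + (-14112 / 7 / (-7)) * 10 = 290880000002873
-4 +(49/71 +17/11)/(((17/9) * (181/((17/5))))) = -2811506/706805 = -3.98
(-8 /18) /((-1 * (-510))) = -0.00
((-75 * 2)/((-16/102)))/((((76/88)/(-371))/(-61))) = 952199325/38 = 25057876.97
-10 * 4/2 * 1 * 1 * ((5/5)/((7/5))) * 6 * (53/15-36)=19480/7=2782.86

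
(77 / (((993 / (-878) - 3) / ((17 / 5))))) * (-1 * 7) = 8045114 / 18135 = 443.62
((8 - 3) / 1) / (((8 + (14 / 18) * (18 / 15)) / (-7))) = -525 / 134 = -3.92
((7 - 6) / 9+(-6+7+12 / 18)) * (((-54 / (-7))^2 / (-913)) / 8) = -648 / 44737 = -0.01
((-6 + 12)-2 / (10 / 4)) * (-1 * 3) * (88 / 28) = -1716 / 35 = -49.03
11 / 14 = 0.79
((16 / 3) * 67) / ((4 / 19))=5092 / 3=1697.33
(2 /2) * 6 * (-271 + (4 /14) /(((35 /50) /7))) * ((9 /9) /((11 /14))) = -22524 /11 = -2047.64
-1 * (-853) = 853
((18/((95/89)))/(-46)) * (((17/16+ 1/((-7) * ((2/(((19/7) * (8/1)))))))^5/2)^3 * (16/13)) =448346852868530209966513368182632800723807/369067444940529148284780311646434078219420303360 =0.00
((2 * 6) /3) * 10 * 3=120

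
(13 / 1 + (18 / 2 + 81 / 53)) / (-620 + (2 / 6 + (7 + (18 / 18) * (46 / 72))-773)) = -44892 / 2642633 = -0.02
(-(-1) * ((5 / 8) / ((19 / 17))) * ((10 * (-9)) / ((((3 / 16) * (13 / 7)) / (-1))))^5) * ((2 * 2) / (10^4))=257997177.34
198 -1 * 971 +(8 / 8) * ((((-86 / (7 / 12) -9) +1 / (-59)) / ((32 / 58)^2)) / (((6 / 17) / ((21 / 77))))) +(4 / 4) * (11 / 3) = -2034929555 / 1744512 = -1166.47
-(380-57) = -323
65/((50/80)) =104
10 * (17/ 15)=34/ 3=11.33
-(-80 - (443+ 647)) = 1170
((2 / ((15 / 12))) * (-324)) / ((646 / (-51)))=3888 / 95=40.93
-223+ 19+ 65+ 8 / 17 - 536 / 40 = -12914 / 85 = -151.93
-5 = -5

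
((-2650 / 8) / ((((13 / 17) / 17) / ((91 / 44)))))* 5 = -13402375 / 176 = -76149.86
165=165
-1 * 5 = -5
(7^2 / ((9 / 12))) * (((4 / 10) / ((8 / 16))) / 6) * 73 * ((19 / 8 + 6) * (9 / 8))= 239659 / 40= 5991.48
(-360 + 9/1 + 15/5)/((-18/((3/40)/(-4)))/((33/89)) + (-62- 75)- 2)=-3828/26951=-0.14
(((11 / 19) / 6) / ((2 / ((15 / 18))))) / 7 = 55 / 9576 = 0.01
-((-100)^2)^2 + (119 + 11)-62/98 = -4899993661/49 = -99999870.63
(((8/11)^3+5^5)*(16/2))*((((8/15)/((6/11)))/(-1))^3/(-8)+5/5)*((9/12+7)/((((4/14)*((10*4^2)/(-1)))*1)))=-30623342328089/6468660000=-4734.11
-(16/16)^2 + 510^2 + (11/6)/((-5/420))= 259945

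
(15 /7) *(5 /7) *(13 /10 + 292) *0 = 0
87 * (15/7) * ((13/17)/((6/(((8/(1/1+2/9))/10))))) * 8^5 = 667090944/1309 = 509618.75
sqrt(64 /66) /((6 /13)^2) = 4.62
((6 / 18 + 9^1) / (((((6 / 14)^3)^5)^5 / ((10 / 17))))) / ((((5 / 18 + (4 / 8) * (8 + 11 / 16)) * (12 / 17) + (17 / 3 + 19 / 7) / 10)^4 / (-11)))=-20393413348226086144608215059824529242490876612528370426372457339190160691200000 / 24073224168537268251065241912913051998366900674306211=-847140923270238714721256900.00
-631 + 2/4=-1261/2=-630.50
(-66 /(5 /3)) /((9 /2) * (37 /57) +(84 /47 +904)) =-353628 /8114765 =-0.04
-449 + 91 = -358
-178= -178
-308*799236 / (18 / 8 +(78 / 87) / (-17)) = -69348109248 / 619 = -112032486.67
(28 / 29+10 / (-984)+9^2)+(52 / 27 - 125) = -5280137 / 128412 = -41.12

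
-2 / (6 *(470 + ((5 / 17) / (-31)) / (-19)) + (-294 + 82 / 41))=-10013 / 12656447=-0.00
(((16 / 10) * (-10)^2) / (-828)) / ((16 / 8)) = -20 / 207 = -0.10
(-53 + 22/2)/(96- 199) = 42/103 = 0.41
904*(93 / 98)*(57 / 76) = 31527 / 49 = 643.41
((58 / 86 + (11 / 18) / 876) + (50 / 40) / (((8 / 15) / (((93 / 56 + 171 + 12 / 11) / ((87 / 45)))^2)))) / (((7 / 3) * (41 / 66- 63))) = -16384512185620282955 / 125972629593474048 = -130.06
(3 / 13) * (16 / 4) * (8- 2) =72 / 13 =5.54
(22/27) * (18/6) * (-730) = -16060/9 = -1784.44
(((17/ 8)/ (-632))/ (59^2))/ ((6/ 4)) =-17/ 26399904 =-0.00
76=76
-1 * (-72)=72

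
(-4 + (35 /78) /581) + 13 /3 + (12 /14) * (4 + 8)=160423 /15106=10.62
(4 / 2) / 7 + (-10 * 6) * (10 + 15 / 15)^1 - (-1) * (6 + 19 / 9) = -41051 / 63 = -651.60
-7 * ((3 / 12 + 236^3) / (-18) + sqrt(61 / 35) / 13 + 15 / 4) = 122679095 / 24 - sqrt(2135) / 65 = 5111628.25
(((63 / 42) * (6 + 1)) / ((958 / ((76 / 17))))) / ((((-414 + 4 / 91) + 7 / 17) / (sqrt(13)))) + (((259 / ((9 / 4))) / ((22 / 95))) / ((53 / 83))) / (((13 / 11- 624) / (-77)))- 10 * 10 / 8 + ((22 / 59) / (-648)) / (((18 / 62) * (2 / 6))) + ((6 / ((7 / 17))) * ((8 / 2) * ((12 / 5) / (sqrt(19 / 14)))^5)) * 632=-12103 * sqrt(13) / 102147229 + 1743586869247 / 20823230844 + 1796559077376 * sqrt(266) / 21434375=1367093.12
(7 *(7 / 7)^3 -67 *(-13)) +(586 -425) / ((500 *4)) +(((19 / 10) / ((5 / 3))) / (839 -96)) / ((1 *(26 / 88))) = 16962859419 / 19318000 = 878.09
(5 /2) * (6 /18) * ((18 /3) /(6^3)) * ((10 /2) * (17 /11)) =425 /2376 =0.18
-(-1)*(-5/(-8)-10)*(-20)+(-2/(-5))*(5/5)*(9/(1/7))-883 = -6703/10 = -670.30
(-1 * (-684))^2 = 467856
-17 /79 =-0.22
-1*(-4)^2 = -16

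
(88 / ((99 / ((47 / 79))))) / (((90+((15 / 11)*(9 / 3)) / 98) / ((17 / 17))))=0.01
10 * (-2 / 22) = -10 / 11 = -0.91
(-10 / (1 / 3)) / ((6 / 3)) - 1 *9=-24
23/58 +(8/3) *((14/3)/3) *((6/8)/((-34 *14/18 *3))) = 1057/2958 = 0.36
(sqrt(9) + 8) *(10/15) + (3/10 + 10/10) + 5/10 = 9.13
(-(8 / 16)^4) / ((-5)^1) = 1 / 80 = 0.01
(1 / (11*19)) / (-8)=-1 / 1672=-0.00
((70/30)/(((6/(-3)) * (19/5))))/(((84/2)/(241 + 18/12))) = -2425/1368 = -1.77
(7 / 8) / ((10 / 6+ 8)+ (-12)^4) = 3 / 71128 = 0.00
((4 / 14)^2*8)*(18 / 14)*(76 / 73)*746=16328448 / 25039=652.12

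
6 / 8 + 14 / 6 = 37 / 12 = 3.08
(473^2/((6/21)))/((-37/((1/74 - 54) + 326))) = -31524087287/5476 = -5756772.70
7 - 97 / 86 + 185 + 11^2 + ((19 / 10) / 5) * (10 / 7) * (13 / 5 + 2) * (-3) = 4580929 / 15050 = 304.38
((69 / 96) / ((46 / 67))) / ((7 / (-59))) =-3953 / 448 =-8.82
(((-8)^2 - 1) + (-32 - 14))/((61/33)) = 561/61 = 9.20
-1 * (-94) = 94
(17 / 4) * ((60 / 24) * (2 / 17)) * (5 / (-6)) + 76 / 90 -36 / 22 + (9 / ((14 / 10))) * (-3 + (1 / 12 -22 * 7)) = -4001911 / 3960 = -1010.58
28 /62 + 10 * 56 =17374 /31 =560.45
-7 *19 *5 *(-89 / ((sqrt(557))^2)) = 59185 / 557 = 106.26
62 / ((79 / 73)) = 4526 / 79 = 57.29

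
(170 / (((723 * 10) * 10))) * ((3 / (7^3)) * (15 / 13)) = 51 / 2149238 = 0.00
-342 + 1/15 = -5129/15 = -341.93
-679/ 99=-6.86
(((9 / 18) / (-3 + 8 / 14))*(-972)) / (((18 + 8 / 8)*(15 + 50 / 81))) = 275562 / 408595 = 0.67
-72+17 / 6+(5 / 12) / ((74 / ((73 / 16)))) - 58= -1806419 / 14208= -127.14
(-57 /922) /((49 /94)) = -2679 /22589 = -0.12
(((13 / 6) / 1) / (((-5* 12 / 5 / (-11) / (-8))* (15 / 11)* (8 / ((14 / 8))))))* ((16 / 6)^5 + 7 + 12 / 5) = -1929798871 / 5248800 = -367.66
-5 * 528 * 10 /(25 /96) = -101376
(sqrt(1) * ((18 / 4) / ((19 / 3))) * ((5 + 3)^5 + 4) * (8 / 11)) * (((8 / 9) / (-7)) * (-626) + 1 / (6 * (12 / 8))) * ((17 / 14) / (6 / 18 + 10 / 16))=402332667840 / 235543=1708107.09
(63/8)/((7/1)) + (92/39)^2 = 81401/12168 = 6.69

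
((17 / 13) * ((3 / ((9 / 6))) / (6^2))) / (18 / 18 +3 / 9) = 17 / 312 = 0.05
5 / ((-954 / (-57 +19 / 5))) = 133 / 477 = 0.28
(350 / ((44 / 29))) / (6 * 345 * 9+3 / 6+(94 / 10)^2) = 126875 / 10295373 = 0.01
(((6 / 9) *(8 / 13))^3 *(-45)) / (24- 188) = 5120 / 270231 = 0.02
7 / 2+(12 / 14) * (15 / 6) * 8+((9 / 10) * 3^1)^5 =164.13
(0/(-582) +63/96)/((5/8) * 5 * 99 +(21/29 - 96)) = 203/66228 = 0.00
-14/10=-7/5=-1.40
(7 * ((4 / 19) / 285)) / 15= 28 / 81225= 0.00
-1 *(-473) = 473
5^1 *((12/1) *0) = 0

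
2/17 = 0.12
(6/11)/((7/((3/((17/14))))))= 36/187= 0.19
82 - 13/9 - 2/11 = 7957/99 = 80.37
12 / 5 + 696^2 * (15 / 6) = 6055212 / 5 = 1211042.40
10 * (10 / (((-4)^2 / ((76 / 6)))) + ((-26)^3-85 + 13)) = -1058405 / 6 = -176400.83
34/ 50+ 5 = 5.68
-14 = -14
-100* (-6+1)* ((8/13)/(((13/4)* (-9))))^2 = 512000/2313441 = 0.22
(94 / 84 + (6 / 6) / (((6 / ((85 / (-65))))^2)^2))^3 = 24524462389602721691556559 / 17395197033933675792396288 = 1.41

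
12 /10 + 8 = 46 /5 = 9.20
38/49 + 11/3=653/147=4.44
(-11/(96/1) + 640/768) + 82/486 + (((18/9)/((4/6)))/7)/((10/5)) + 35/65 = 1160647/707616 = 1.64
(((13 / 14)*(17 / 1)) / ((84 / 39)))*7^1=2873 / 56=51.30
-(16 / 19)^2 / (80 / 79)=-1264 / 1805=-0.70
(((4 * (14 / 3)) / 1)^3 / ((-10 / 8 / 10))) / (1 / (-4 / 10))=2809856 / 135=20813.75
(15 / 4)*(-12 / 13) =-3.46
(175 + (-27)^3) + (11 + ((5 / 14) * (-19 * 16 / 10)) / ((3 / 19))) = -410881 / 21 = -19565.76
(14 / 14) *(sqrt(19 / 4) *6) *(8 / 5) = 24 *sqrt(19) / 5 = 20.92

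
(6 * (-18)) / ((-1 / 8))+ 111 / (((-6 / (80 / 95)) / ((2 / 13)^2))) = 863.63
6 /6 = 1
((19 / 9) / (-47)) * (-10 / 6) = 95 / 1269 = 0.07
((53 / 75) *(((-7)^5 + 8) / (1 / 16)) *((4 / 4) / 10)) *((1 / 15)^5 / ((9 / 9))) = -7122776 / 284765625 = -0.03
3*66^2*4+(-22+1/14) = 731501/14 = 52250.07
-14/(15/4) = -56/15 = -3.73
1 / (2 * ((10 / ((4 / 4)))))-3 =-59 / 20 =-2.95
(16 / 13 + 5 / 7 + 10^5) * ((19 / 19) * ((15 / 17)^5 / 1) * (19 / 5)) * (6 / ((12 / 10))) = 1016187.24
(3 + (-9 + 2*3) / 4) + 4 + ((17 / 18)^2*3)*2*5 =3565 / 108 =33.01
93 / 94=0.99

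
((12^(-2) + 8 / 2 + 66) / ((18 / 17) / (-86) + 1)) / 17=4.17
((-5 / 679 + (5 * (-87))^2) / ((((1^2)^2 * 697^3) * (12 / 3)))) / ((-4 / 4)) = -0.00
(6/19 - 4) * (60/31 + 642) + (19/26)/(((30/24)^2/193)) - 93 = -454659121/191425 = -2375.13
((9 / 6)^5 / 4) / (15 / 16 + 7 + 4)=243 / 1528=0.16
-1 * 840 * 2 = -1680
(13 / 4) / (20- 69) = -13 / 196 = -0.07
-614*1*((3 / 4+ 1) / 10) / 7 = -307 / 20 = -15.35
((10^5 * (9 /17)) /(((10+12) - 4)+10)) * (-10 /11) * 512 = -1152000000 /1309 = -880061.12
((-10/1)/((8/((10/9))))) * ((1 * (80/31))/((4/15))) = -1250/93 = -13.44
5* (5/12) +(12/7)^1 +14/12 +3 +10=503/28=17.96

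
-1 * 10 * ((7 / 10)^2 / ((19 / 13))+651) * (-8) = 4950148 / 95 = 52106.82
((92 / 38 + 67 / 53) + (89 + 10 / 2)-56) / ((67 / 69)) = 2896413 / 67469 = 42.93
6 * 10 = 60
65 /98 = 0.66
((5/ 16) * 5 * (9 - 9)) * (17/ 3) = 0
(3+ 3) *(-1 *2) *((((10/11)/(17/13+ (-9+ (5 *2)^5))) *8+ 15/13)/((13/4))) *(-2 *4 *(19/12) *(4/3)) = 26082837632/362477115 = 71.96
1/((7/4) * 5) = 0.11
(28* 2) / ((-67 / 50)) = -2800 / 67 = -41.79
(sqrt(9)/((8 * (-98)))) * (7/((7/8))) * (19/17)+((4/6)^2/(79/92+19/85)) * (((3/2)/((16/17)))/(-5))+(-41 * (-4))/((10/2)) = 492997394/15106455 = 32.63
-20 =-20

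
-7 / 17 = -0.41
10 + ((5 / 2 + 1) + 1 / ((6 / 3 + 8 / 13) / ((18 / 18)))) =236 / 17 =13.88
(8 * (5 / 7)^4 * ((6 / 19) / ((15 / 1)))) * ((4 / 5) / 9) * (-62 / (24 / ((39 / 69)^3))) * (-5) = 136214000 / 14986252071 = 0.01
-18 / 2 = -9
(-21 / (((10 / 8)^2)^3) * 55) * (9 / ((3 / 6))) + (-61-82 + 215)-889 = -19584293 / 3125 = -6266.97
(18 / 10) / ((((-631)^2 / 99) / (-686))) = -611226 / 1990805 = -0.31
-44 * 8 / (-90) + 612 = 27716 / 45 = 615.91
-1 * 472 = -472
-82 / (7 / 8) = -656 / 7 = -93.71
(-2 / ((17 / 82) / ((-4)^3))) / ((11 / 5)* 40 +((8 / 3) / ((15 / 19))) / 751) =11084760 / 1579997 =7.02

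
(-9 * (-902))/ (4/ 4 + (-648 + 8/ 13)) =-35178/ 2801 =-12.56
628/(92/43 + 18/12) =54008/313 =172.55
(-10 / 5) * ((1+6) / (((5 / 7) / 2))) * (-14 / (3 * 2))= 1372 / 15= 91.47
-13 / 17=-0.76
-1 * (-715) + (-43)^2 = 2564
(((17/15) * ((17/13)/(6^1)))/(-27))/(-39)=289/1232010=0.00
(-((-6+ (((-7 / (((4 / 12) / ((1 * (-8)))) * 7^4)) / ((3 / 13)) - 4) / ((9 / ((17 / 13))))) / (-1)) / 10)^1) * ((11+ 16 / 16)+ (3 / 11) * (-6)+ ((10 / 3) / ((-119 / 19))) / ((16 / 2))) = 322361771 / 57307068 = 5.63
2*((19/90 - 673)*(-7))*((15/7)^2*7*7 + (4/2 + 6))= 98758681/45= 2194637.36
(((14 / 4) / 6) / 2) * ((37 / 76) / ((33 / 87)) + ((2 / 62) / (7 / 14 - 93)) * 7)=0.37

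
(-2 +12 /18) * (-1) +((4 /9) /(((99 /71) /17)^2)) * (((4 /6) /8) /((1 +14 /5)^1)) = 13988129 /5027913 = 2.78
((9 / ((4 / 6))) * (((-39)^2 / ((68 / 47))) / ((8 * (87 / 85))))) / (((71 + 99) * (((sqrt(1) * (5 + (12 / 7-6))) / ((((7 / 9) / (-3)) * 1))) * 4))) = -1167621 / 1262080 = -0.93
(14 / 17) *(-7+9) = 28 / 17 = 1.65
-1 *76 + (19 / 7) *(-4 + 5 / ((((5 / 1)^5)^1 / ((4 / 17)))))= -6459924 / 74375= -86.86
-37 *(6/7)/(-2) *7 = 111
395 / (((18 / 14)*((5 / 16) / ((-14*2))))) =-247744 / 9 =-27527.11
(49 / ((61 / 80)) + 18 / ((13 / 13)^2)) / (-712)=-2509 / 21716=-0.12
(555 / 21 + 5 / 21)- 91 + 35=-88 / 3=-29.33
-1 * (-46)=46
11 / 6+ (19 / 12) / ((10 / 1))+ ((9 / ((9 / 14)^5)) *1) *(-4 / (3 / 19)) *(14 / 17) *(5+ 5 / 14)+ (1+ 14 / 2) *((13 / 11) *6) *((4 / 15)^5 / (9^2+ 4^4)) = -94680804889825753 / 10336691475000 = -9159.68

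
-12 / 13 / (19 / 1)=-12 / 247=-0.05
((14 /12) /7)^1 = 1 /6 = 0.17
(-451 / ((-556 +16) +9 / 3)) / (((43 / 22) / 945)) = 406.06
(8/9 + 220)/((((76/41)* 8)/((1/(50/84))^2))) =998473/23750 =42.04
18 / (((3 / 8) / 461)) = 22128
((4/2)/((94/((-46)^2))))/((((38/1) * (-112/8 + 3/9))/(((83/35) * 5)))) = -263442/256291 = -1.03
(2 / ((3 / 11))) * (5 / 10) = 11 / 3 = 3.67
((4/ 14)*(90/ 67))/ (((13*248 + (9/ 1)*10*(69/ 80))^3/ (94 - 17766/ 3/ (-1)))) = 554434560/ 8642234309861593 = 0.00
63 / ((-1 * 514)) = -63 / 514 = -0.12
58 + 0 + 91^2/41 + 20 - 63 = 8896/41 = 216.98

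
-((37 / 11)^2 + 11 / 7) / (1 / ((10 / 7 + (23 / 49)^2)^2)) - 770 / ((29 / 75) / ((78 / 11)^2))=-14183240987135586 / 141600806963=-100163.56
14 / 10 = 7 / 5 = 1.40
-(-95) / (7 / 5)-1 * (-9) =538 / 7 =76.86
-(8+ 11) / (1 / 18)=-342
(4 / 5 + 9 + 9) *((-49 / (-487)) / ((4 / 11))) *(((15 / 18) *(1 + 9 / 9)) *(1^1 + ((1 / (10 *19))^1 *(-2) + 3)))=9601207 / 277590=34.59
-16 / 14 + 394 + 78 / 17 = 47296 / 119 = 397.45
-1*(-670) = 670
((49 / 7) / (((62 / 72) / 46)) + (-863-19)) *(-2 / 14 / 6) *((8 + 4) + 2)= 169.35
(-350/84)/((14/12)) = -25/7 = -3.57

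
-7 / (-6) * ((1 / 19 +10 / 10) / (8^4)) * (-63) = -735 / 38912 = -0.02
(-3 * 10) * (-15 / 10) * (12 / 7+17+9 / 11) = 67680 / 77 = 878.96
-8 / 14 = -4 / 7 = -0.57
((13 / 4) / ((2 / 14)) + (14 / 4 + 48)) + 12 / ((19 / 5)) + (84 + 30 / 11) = 137217 / 836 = 164.14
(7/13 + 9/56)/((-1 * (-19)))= 509/13832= 0.04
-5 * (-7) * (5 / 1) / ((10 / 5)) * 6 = 525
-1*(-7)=7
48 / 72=0.67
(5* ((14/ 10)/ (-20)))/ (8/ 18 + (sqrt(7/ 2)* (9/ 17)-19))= 86751* sqrt(14)/ 321478300 + 3040569/ 160739150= 0.02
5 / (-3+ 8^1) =1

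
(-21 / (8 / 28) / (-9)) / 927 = 49 / 5562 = 0.01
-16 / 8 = -2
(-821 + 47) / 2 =-387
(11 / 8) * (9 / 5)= 99 / 40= 2.48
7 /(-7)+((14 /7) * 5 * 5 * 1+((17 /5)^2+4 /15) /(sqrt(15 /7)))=887 * sqrt(105) /1125+49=57.08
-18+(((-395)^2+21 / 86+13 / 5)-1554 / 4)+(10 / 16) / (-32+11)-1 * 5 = 5620861277 / 36120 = 155616.31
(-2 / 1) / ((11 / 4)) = -8 / 11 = -0.73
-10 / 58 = -5 / 29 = -0.17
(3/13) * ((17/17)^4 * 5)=1.15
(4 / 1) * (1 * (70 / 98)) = 20 / 7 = 2.86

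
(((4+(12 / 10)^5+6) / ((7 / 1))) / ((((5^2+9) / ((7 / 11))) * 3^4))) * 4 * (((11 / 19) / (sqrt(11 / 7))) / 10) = 2054 * sqrt(77) / 236671875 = 0.00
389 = 389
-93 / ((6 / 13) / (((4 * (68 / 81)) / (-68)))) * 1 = 806 / 81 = 9.95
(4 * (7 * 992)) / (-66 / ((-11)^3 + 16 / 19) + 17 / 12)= 18943.11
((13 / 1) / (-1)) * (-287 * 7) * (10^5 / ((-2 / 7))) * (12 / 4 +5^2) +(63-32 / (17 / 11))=-4351092199281 / 17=-255946599957.71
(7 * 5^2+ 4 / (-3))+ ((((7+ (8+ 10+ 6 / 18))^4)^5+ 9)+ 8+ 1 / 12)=165322451617451965294024246672883591467 / 13947137604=11853504017199769307877570000.00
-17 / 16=-1.06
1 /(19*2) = 1 /38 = 0.03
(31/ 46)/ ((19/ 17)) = 527/ 874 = 0.60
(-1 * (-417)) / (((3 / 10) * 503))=1390 / 503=2.76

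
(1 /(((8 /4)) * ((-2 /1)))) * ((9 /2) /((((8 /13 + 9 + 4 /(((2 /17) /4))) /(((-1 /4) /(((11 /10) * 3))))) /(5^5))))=203125 /111056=1.83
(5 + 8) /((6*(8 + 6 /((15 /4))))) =65 /288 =0.23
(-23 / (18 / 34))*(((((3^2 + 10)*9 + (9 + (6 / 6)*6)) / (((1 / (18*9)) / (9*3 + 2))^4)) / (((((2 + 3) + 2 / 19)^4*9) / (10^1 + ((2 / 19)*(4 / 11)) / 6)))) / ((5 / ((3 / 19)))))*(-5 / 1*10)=9906230950739999695751040 / 973822091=10172526421707555.71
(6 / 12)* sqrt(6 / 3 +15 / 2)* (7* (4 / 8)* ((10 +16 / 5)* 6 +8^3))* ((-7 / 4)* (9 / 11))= -4565.86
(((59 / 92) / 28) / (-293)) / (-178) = 59 / 134348704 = 0.00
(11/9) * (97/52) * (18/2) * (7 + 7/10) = 82159/520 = 158.00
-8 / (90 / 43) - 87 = -4087 / 45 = -90.82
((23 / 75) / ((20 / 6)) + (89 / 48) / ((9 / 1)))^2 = 258984649 / 2916000000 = 0.09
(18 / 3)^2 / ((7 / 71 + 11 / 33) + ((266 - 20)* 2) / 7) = 13419 / 26360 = 0.51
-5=-5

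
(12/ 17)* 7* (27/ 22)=1134/ 187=6.06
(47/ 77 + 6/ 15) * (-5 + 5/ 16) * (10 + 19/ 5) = -80523/ 1232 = -65.36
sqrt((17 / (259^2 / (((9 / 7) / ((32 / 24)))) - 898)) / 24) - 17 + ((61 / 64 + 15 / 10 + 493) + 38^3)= 3 * sqrt(15759187) / 3708044 + 3542429 / 64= 55350.46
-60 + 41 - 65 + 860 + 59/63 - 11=48254/63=765.94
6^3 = 216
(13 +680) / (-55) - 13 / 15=-202 / 15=-13.47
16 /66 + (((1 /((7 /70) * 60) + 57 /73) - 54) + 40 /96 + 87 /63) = -3440893 /67452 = -51.01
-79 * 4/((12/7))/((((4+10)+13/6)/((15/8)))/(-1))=21.38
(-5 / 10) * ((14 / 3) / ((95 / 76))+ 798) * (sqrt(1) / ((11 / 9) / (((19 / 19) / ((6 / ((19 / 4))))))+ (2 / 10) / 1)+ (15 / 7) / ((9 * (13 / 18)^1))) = -334151 / 923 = -362.03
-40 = -40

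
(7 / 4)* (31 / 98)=31 / 56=0.55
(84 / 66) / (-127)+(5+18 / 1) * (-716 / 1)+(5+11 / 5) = -114978758 / 6985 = -16460.81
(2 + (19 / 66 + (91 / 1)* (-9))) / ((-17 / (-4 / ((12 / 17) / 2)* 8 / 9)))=-483.98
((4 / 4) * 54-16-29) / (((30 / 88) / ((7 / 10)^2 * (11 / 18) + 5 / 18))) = 15.24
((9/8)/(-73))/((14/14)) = -9/584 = -0.02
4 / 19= 0.21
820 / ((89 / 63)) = 51660 / 89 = 580.45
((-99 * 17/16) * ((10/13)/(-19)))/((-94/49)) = -412335/185744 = -2.22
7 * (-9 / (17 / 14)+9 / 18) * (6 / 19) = -4935 / 323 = -15.28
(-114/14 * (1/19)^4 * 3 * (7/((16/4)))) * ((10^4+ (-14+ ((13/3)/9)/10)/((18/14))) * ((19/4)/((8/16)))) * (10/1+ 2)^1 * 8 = -48547262/16245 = -2988.44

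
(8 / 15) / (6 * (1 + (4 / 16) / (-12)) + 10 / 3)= 64 / 1105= 0.06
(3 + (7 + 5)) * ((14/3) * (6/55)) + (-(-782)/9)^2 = 6733568/891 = 7557.32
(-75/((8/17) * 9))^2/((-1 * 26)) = -180625/14976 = -12.06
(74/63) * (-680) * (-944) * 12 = 9048015.24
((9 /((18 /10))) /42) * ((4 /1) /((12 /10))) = 25 /63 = 0.40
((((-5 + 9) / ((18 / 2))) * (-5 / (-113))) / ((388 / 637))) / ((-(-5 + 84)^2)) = -0.00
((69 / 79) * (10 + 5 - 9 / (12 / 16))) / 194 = 207 / 15326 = 0.01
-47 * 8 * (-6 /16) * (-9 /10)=-1269 /10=-126.90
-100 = -100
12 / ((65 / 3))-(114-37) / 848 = 25523 / 55120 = 0.46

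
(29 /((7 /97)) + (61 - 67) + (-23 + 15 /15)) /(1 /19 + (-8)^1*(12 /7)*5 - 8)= -49723 /10177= -4.89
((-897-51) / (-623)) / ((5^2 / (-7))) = -948 / 2225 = -0.43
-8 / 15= -0.53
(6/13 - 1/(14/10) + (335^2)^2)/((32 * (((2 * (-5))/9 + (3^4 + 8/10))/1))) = 12893568827085/2643368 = 4877704.82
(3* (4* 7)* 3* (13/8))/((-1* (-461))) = 819/922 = 0.89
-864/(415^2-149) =-216/43019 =-0.01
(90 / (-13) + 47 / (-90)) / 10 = -8711 / 11700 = -0.74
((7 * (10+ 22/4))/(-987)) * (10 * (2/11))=-310/1551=-0.20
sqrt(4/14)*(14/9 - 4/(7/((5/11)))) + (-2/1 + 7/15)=-23/15 + 898*sqrt(14)/4851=-0.84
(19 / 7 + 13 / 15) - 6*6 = -3404 / 105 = -32.42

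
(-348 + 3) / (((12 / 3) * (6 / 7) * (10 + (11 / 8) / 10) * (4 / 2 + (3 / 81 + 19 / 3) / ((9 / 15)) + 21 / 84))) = -2608200 / 3381059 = -0.77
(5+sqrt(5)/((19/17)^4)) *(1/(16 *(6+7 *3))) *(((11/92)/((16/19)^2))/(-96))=-19855/976748544-918731 *sqrt(5)/352606224384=-0.00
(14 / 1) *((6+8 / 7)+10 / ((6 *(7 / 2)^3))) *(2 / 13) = 29560 / 1911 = 15.47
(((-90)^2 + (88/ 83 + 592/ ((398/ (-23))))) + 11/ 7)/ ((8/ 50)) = 23321568075/ 462476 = 50427.63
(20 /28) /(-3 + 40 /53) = -265 /833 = -0.32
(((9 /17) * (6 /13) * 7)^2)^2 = 20415837456 /2385443281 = 8.56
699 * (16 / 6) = 1864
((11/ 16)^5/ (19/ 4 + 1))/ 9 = 161051/ 54263808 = 0.00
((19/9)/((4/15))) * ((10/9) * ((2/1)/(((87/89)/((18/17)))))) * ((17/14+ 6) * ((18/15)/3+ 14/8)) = 36720065/124236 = 295.57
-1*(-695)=695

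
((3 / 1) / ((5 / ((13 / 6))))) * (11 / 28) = 143 / 280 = 0.51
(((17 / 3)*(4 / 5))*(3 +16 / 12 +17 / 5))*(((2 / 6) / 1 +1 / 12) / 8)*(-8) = -1972 / 135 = -14.61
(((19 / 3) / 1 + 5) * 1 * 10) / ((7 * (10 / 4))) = 136 / 21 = 6.48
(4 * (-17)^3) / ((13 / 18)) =-353736 / 13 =-27210.46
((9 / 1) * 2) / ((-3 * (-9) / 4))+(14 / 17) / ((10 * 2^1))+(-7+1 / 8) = -8501 / 2040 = -4.17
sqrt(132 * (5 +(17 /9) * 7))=4 * sqrt(1353) /3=49.04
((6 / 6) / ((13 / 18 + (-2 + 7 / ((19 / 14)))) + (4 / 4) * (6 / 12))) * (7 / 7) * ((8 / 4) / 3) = 114 / 749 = 0.15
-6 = -6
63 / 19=3.32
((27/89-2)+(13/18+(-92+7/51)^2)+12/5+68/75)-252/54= 10849670197/1286050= 8436.43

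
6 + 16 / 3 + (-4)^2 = 82 / 3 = 27.33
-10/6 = -5/3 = -1.67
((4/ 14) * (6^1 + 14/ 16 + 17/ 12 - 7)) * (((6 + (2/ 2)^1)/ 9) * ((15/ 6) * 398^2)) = 6138155/ 54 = 113669.54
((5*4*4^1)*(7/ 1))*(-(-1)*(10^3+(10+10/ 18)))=5093200/ 9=565911.11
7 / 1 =7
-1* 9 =-9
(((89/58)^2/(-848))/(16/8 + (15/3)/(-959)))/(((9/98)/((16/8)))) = -0.03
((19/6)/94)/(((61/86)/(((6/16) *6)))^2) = 948537/2798192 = 0.34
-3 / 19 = -0.16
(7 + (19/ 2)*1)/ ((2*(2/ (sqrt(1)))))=33/ 8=4.12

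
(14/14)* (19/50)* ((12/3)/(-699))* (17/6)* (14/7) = -646/52425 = -0.01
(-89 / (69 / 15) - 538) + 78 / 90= -556.48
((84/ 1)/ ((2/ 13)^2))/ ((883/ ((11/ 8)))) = 39039/ 7064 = 5.53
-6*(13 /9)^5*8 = -5940688 /19683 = -301.82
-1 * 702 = -702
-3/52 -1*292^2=-85264.06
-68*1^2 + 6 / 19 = -1286 / 19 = -67.68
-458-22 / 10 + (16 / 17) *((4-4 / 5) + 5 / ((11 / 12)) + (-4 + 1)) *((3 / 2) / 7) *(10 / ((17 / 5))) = -456.85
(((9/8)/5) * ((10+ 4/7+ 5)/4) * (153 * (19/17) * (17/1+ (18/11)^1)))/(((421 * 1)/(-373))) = -2565416043/1037344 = -2473.06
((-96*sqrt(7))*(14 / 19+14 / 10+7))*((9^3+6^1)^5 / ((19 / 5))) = -17874242826022800000*sqrt(7) / 361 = -130999449837220708.91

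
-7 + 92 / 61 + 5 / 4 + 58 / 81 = -3.53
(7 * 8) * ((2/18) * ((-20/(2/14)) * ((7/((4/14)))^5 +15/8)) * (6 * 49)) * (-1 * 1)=6782232169090/3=2260744056363.33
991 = 991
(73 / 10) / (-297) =-73 / 2970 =-0.02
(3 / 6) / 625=0.00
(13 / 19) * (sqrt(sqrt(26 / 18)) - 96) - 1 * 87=-2901 / 19 + 13 * 13^(1 / 4) * sqrt(3) / 57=-151.93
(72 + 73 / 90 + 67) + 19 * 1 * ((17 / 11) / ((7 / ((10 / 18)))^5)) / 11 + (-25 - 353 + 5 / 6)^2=341988376242702137 / 2401696434060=142394.51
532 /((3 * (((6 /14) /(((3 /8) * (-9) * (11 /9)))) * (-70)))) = 1463 /60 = 24.38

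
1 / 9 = 0.11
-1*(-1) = 1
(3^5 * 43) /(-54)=-387 /2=-193.50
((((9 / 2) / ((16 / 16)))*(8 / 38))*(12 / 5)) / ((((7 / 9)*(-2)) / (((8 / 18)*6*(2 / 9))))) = -0.87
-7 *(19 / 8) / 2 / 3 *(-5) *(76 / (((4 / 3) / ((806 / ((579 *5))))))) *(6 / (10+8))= 1018381 / 13896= 73.29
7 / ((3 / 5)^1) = 35 / 3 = 11.67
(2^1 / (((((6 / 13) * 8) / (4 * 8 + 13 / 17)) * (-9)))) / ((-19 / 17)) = 7241 / 4104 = 1.76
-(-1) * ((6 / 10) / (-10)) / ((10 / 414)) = -2.48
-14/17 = -0.82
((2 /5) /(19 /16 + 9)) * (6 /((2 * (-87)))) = -0.00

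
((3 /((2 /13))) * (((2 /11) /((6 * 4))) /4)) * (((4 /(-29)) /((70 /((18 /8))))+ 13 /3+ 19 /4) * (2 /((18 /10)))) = 1437553 /3858624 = 0.37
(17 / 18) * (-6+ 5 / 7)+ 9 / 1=505 / 126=4.01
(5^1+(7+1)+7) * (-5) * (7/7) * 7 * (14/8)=-1225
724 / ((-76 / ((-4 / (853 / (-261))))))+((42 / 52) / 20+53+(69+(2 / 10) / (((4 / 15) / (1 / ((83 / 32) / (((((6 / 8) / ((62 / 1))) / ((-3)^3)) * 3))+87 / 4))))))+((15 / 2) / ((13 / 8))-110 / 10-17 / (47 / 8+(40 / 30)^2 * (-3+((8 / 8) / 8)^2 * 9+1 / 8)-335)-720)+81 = -34475433200376043 / 64445707987440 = -534.95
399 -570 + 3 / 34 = -5811 / 34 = -170.91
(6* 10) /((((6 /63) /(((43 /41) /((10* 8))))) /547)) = 1481823 /328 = 4517.75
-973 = -973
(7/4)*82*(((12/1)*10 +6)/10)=18081/10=1808.10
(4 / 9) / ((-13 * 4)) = -1 / 117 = -0.01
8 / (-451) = -8 / 451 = -0.02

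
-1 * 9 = -9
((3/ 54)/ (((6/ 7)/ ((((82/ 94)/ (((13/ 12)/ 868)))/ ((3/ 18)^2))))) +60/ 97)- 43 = 94145187/ 59267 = 1588.49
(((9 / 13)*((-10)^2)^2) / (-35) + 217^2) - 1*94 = 4258545 / 91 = 46797.20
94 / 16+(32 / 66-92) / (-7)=35017 / 1848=18.95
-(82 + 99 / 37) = -3133 / 37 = -84.68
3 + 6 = 9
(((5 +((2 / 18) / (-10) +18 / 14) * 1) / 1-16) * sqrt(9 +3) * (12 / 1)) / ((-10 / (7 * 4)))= 49016 * sqrt(3) / 75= 1131.98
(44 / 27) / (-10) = -22 / 135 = -0.16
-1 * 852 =-852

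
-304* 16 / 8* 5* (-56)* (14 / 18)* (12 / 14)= 340480 / 3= 113493.33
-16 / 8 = -2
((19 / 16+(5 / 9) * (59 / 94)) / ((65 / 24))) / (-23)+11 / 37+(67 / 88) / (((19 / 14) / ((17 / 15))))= 1974439957 / 2173436980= 0.91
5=5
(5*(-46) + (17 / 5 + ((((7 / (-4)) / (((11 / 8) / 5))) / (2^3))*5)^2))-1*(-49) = -1566043 / 9680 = -161.78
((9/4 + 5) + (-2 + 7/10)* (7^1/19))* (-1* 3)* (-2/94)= 7719/17860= 0.43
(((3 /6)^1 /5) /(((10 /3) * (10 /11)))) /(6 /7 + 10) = 231 /76000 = 0.00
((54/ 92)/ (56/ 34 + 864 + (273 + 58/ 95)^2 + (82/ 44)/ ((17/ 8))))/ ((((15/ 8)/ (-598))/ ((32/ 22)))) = -0.00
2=2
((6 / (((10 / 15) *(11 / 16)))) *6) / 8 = 108 / 11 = 9.82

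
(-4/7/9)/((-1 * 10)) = 0.01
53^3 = 148877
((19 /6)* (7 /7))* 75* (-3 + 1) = -475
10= 10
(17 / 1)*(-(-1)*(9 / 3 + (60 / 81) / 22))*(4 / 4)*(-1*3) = -15317 / 99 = -154.72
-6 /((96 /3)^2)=-3 /512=-0.01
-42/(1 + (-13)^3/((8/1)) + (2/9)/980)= 740880/4826741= 0.15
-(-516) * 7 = 3612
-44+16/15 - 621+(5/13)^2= -1682696/2535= -663.79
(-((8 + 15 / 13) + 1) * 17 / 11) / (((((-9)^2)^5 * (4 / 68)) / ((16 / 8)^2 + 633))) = -56644 / 1162261467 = -0.00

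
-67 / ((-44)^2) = -67 / 1936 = -0.03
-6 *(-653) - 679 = 3239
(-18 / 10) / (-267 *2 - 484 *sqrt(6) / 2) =-801 / 55190 + 363 *sqrt(6) / 55190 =0.00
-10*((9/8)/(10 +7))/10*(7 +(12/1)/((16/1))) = -279/544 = -0.51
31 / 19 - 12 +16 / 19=-181 / 19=-9.53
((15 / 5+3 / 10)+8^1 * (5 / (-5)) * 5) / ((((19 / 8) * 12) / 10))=-734 / 57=-12.88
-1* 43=-43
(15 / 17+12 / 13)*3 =1197 / 221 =5.42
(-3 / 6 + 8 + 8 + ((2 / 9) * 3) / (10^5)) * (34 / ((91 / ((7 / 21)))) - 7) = -623432411 / 5850000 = -106.57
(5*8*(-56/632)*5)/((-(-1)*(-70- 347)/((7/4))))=2450/32943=0.07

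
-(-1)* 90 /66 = 15 /11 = 1.36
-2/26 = -1/13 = -0.08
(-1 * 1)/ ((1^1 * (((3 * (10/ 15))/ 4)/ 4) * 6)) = -4/ 3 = -1.33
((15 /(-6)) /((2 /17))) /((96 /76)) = -16.82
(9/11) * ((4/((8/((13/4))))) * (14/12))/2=273/352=0.78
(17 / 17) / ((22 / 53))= 53 / 22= 2.41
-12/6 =-2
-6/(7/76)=-456/7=-65.14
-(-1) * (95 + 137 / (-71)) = 6608 / 71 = 93.07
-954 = -954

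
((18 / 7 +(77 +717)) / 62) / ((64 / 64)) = 2788 / 217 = 12.85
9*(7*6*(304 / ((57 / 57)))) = 114912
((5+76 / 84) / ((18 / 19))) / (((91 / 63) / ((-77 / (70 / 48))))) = -103664 / 455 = -227.83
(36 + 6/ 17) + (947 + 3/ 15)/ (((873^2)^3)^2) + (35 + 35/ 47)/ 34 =1722502256615984965692548323972709660182/ 46050970455603693622041963155129319435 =37.40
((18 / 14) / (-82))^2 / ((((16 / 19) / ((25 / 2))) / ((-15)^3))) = -129853125 / 10543232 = -12.32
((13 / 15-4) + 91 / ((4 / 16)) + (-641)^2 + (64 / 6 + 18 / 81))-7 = 18506059 / 45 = 411245.76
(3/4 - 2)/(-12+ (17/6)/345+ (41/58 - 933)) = 0.00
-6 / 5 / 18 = -1 / 15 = -0.07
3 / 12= 1 / 4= 0.25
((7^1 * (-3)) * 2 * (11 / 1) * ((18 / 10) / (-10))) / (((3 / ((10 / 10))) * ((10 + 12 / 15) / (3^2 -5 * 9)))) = -92.40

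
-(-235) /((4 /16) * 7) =940 /7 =134.29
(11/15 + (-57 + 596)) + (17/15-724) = -2747/15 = -183.13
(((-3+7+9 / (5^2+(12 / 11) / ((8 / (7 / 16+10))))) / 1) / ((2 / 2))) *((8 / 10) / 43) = 161488 / 1999715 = 0.08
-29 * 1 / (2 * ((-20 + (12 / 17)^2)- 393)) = 8381 / 238426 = 0.04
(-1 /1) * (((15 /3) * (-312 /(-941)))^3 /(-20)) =189820800 /833237621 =0.23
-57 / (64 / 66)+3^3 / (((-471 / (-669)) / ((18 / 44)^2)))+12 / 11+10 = -25089541 / 607904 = -41.27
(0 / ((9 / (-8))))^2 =0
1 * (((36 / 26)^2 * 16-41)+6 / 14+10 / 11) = -116958 / 13013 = -8.99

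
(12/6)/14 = 1/7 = 0.14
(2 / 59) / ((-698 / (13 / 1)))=-13 / 20591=-0.00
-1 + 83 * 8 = 663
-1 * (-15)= 15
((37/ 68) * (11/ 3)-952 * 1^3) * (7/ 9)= -1356607/ 1836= -738.89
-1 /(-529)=1 /529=0.00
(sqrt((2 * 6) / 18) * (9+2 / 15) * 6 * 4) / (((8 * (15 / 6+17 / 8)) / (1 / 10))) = 548 * sqrt(6) / 2775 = 0.48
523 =523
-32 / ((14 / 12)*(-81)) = 64 / 189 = 0.34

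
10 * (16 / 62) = 80 / 31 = 2.58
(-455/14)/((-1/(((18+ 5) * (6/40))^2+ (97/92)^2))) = 17899661/42320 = 422.96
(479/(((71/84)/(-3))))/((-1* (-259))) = -17244/2627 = -6.56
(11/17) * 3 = 33/17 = 1.94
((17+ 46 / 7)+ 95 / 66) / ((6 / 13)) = 150215 / 2772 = 54.19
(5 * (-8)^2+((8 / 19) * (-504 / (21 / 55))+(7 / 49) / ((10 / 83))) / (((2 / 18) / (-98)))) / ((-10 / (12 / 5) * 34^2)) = -139501947 / 1372750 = -101.62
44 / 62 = 22 / 31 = 0.71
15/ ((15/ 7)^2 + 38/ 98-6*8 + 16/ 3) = -441/ 1108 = -0.40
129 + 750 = 879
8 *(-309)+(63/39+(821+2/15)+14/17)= -5464538/3315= -1648.43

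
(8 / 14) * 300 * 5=6000 / 7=857.14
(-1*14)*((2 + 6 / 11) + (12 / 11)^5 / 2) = -7481096 / 161051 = -46.45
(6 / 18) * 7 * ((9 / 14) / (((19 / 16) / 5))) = 120 / 19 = 6.32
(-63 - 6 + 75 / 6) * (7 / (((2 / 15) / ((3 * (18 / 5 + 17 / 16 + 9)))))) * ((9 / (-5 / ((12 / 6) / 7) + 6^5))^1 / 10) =-70029603 / 4965440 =-14.10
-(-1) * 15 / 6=2.50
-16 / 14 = -8 / 7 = -1.14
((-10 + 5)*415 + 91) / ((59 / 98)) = -194432 / 59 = -3295.46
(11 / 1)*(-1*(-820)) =9020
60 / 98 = 30 / 49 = 0.61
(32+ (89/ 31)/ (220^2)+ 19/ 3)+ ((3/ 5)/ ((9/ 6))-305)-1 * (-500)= 1052080747/ 4501200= 233.73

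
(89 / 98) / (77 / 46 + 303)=2047 / 686735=0.00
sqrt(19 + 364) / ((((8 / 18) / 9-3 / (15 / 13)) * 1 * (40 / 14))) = -567 * sqrt(383) / 4132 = -2.69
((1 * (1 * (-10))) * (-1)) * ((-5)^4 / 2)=3125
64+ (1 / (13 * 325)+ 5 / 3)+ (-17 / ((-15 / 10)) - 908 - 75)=-3827849 / 4225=-906.00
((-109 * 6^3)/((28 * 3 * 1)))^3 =-7552609128/343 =-22019268.59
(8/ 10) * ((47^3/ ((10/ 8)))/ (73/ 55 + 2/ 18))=20556954/ 445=46195.40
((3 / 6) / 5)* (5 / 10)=1 / 20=0.05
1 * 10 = 10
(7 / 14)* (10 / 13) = 5 / 13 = 0.38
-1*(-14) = 14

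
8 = 8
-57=-57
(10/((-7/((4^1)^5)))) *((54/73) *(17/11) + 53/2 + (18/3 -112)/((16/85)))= 4403116800/5621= 783333.36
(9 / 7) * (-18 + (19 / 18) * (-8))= -34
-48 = -48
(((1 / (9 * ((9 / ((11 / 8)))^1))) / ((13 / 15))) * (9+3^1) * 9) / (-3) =-55 / 78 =-0.71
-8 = -8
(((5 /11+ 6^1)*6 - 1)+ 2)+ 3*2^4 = 965 /11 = 87.73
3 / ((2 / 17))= 51 / 2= 25.50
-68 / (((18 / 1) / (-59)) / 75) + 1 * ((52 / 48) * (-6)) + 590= 103801 / 6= 17300.17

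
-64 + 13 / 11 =-691 / 11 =-62.82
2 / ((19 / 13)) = 26 / 19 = 1.37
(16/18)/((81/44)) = 352/729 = 0.48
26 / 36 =13 / 18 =0.72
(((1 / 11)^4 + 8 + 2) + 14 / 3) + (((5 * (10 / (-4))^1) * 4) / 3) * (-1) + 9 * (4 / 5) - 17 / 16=131666753 / 3513840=37.47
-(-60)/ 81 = 20/ 27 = 0.74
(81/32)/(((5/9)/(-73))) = -53217/160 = -332.61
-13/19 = -0.68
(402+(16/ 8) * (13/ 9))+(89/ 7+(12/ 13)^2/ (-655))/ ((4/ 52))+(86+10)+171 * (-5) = -101303512/ 536445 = -188.84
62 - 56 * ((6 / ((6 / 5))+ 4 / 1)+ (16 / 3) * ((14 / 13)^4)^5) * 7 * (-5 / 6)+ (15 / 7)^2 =89482808512215694876524069827 / 8381189024722432552511241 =10676.62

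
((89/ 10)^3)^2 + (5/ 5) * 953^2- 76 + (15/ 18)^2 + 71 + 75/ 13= 164407435292437/ 117000000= 1405191.75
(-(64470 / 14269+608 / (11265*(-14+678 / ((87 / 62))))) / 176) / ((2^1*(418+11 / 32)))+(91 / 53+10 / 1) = 133153221874194023 / 11364153365165205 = 11.72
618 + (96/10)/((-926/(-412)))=1440558/2315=622.27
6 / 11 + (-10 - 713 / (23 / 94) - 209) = -34457 / 11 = -3132.45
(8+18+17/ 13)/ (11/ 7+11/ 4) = 9940/ 1573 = 6.32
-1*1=-1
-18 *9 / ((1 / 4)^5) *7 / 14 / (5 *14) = -41472 / 35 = -1184.91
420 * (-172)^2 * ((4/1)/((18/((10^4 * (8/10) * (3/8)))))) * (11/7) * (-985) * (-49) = 628263574400000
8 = 8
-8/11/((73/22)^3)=-7744/389017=-0.02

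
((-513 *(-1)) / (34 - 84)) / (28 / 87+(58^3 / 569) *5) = -25395039 / 4244482600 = -0.01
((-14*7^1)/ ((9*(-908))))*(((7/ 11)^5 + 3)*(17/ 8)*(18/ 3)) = 52058335/ 109675731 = 0.47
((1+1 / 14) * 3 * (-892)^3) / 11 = -15968976480 / 77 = -207389304.94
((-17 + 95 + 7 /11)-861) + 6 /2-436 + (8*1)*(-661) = -6503.36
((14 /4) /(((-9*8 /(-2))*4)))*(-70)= -245 /144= -1.70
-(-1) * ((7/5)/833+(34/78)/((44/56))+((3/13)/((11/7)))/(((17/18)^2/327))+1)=21851758/394485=55.39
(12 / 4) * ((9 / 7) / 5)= 27 / 35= 0.77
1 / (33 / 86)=86 / 33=2.61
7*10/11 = 70/11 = 6.36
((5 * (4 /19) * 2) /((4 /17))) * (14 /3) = 2380 /57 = 41.75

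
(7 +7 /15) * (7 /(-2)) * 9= -1176 /5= -235.20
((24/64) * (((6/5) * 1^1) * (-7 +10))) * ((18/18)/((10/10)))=27/20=1.35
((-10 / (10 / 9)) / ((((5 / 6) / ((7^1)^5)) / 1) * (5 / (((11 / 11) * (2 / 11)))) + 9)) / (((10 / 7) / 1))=-6353046 / 9077155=-0.70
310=310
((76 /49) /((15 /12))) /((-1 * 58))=-152 /7105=-0.02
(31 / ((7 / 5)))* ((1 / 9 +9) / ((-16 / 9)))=-6355 / 56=-113.48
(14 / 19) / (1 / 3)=42 / 19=2.21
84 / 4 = 21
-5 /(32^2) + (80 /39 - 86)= -3352771 /39936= -83.95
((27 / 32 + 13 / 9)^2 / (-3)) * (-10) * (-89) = -193255045 / 124416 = -1553.30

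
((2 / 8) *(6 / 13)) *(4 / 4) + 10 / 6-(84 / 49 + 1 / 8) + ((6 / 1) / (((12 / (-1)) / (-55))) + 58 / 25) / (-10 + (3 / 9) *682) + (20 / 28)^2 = 18383639 / 31149300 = 0.59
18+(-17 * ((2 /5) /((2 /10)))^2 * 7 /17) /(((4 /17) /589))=-70073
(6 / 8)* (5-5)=0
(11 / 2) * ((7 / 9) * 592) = 22792 / 9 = 2532.44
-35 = -35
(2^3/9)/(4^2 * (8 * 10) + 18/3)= 4/5787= 0.00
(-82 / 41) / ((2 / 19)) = -19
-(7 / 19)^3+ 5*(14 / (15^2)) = 80591 / 308655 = 0.26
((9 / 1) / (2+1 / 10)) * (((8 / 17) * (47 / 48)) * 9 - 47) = -21855 / 119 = -183.66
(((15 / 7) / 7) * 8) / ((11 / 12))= 1440 / 539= 2.67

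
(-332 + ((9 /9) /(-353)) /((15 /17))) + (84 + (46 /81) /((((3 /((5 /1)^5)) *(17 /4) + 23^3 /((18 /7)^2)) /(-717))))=-1224365778228031 /4932493725885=-248.22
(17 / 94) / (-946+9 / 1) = -17 / 88078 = -0.00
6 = 6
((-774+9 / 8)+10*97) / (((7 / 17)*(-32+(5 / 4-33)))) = -1577 / 210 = -7.51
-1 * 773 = -773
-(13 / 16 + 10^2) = -1613 / 16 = -100.81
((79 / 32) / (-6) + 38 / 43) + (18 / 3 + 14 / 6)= 24233 / 2752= 8.81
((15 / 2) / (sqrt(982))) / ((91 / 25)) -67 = -67+375 * sqrt(982) / 178724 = -66.93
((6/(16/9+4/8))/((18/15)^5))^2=9765625/8714304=1.12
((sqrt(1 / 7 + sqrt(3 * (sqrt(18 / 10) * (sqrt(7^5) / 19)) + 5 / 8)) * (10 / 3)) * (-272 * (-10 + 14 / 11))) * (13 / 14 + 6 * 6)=204544 * sqrt(252700 + 4655 * sqrt(190) * sqrt(475 + 3528 * sqrt(35))) / 931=681702.50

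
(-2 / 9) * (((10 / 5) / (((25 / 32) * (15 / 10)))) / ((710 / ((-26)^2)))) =-86528 / 239625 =-0.36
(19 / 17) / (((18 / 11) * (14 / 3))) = 0.15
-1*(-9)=9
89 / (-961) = -89 / 961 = -0.09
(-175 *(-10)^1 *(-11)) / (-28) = 687.50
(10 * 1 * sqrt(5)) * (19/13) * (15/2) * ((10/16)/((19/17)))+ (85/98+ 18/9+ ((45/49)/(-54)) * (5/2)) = 1661/588+ 6375 * sqrt(5)/104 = 139.89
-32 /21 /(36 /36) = -32 /21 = -1.52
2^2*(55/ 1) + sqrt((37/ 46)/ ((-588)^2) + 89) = sqrt(65111894758)/ 27048 + 220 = 229.43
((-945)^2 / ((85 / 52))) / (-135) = -68796 / 17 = -4046.82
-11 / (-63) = 11 / 63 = 0.17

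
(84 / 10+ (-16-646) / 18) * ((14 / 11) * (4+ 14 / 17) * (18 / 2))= -1465996 / 935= -1567.91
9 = 9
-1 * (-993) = 993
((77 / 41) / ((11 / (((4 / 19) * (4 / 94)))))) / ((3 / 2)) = 0.00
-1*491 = -491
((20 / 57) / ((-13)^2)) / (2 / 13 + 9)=20 / 88179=0.00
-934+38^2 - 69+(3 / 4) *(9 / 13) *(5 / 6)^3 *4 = 45989 / 104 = 442.20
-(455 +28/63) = -4099/9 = -455.44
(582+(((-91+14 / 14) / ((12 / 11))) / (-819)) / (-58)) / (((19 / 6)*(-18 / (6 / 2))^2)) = 18430721 / 3610152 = 5.11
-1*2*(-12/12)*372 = 744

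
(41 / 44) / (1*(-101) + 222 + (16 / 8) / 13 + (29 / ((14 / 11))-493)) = -0.00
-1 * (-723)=723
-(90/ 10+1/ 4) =-37/ 4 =-9.25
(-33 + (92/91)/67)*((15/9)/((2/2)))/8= -1005545/146328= -6.87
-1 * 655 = -655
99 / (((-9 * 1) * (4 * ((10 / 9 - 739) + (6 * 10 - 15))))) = 99 / 24944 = 0.00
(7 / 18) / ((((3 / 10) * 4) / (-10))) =-175 / 54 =-3.24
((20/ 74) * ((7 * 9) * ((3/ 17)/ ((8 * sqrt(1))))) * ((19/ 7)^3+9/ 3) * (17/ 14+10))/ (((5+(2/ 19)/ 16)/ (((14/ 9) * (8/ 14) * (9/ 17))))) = 9.10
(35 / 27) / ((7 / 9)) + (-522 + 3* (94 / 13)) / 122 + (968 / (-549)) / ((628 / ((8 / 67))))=-182771755 / 75074103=-2.43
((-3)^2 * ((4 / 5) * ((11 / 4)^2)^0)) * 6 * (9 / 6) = 324 / 5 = 64.80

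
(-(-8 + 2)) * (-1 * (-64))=384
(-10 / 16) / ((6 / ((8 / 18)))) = -5 / 108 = -0.05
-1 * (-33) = 33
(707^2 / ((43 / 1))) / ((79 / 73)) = 36488977 / 3397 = 10741.53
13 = 13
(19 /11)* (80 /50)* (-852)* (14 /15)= -604352 /275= -2197.64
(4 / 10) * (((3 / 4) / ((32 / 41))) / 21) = 41 / 2240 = 0.02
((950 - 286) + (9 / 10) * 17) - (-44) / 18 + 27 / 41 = 2518067 / 3690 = 682.40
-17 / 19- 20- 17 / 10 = -4293 / 190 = -22.59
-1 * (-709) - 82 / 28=9885 / 14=706.07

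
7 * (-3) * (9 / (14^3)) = -27 / 392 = -0.07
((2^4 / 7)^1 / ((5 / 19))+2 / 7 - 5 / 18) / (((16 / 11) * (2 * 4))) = 60247 / 80640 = 0.75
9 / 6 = 3 / 2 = 1.50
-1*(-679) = 679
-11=-11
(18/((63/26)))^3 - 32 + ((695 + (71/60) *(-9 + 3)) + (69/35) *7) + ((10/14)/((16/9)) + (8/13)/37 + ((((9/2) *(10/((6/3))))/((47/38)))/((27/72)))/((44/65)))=7858972617581/6823696880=1151.72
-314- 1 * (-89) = -225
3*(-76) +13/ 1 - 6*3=-233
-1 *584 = -584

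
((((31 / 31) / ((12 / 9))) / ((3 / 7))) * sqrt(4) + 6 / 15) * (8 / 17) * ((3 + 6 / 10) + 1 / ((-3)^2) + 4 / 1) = 18044 / 1275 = 14.15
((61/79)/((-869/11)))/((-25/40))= 488/31205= 0.02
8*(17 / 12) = 34 / 3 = 11.33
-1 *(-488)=488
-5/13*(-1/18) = 5/234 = 0.02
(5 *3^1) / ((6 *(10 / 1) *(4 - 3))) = 1 / 4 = 0.25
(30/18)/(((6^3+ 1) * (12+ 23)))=1/4557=0.00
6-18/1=-12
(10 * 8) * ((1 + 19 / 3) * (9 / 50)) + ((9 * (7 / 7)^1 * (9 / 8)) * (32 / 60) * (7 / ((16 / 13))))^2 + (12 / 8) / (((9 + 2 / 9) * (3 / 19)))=557700387 / 531200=1049.89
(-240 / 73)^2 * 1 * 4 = 230400 / 5329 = 43.24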